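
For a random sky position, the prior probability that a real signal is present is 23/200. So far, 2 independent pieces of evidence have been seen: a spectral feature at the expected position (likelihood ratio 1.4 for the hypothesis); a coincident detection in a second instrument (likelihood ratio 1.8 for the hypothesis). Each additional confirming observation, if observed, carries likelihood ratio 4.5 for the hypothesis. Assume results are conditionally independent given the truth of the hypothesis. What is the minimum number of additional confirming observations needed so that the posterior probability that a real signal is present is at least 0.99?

4

Prior odds = 0.115/0.885 = 23/177.
Combined Bayes factor of the evidence already in hand = 1.4 × 1.8 = 2.52.
Odds after that evidence = (23/177) × 2.52 = 483/1475.
Target odds = 0.99/0.01 = 99.
Need 4.5ⁿ ≥ 99 ÷ (483/1475) = 48675/161.
4.5³ = 91.125 falls short of 48675/161 but 4.5⁴ = 410.0625 reaches it, so n = 4.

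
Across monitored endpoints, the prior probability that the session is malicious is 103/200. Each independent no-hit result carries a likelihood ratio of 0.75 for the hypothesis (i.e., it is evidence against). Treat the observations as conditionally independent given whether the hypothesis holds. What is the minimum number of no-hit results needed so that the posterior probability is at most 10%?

8

Prior odds = 0.515/0.485 = 103/97.
Likelihood ratio per no-hit result = 0.75.
Target odds: 0.1 ÷ 0.9 = 1/9.
Require 0.75ⁿ ≤ 1/9 ÷ (103/97) = 97/927.
0.75⁷ = 2187/16384 is still above 97/927 but 0.75⁸ = 6561/65536 is at or below it, so n = 8.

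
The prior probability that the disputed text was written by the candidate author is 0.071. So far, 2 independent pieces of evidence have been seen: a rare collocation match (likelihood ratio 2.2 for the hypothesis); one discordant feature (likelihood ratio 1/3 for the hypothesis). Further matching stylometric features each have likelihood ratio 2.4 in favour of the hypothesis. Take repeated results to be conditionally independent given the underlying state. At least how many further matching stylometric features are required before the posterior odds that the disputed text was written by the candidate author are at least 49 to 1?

8

Prior odds = 0.071/0.929 = 71/929.
Combined Bayes factor of the evidence already in hand = 2.2 × (1/3) = 11/15.
Odds after that evidence = (71/929) × 11/15 = 781/13935.
Target odds = 49.
Need 2.4ⁿ ≥ 49 ÷ (781/13935) = 682815/781.
2.4⁷ = 35831808/78125 falls short of 682815/781 but 2.4⁸ = 429981696/390625 reaches it, so n = 8.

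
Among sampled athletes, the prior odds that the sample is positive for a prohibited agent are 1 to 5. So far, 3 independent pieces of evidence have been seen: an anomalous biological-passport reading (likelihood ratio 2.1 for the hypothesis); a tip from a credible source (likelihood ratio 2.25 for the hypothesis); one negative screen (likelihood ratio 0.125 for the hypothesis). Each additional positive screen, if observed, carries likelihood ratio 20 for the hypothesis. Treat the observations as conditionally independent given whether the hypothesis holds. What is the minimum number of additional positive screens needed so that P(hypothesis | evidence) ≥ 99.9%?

4

Prior odds = 0.2.
Combined Bayes factor of the evidence already in hand = 2.1 × 2.25 × 0.125 = 0.590625.
Odds after that evidence = 0.2 × 0.590625 = 0.118125.
Target odds = 0.999/0.001 = 999.
Need 20ⁿ ≥ 999 ÷ 0.118125 = 59200/7.
20³ = 8000 falls short of 59200/7 but 20⁴ = 160000 reaches it, so n = 4.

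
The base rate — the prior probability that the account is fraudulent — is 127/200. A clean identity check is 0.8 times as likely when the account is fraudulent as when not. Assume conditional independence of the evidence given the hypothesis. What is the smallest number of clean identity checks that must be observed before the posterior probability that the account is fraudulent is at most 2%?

20

Prior odds: 0.635 ÷ 0.365 = 127/73.
Likelihood ratio per clean identity check = 0.8.
Target posterior odds = 0.02/0.98 = 1/49.
Need (127/73) × 0.8ⁿ ≤ 1/49, i.e. 0.8ⁿ ≤ 73/6223.
0.8¹⁹ ≈0.0144115 is still above 73/6223 but 0.8²⁰ ≈0.0115292 is at or below it, so n = 20.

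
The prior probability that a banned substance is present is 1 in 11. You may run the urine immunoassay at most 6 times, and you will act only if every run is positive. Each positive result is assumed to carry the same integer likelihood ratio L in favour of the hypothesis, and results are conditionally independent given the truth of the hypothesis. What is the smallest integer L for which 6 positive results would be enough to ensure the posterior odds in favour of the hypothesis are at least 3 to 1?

Prior odds = (1/11)/(10/11) = 0.1.
Target odds = 3.
Need L⁶ ≥ 3 ÷ 0.1 = 30.
1⁶ = 1 < 30 ≤ 64 = 2⁶, so L = 2.

2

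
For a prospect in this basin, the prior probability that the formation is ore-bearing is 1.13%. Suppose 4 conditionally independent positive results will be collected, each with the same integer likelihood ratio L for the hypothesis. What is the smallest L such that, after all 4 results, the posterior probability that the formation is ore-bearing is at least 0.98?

Prior odds = 0.0113/0.9887 = 113/9887.
Target odds = 0.98/0.02 = 49.
Need L⁴ ≥ 49 ÷ (113/9887) = 484463/113.
8⁴ = 4096 < 484463/113 ≤ 6561 = 9⁴, so L = 9.

9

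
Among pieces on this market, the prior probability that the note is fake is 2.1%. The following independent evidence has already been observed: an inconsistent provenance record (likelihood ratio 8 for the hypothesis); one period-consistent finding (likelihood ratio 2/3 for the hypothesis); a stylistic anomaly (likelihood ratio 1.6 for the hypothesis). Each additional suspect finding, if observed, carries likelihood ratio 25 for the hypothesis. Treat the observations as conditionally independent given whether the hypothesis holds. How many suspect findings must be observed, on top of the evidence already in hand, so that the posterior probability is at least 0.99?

Prior odds = 0.021/0.979 = 21/979.
Combined Bayes factor of the evidence already in hand = 8 × (2/3) × 1.6 = 128/15.
Odds after that evidence = (21/979) × 128/15 = 896/4895.
Target odds = 0.99/0.01 = 99.
Need 25ⁿ ≥ 99 ÷ (896/4895) = 484605/896.
25¹ = 25 falls short of 484605/896 but 25² = 625 reaches it, so n = 2.

2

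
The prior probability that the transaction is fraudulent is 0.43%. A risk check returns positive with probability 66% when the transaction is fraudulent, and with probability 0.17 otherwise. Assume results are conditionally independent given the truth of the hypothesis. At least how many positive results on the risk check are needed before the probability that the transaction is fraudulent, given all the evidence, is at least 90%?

6

Prior odds = 0.0043/0.9957 = 43/9957.
Likelihood ratio of a positive result = 0.66/0.17 = 66/17.
Target posterior odds = 0.9/0.1 = 9.
Require (66/17)ⁿ ≥ 9 ÷ (43/9957) = 89613/43.
(66/17)⁵ ≈882.013 falls short of 89613/43 but (66/17)⁶ ≈3424.29 reaches it, so n = 6.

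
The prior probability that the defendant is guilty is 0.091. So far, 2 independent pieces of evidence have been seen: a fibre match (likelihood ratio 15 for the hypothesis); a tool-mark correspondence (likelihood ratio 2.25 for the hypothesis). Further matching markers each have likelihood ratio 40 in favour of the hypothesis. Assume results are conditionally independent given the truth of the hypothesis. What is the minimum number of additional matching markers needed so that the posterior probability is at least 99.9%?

Prior odds = 0.091/0.909 = 91/909.
Combined Bayes factor of the evidence already in hand = 15 × 2.25 = 33.75.
Odds after that evidence = (91/909) × 33.75 = 1365/404.
Target odds = 0.999/0.001 = 999.
Need 40ⁿ ≥ 999 ÷ (1365/404) = 134532/455.
40¹ = 40 falls short of 134532/455 but 40² = 1600 reaches it, so n = 2.

2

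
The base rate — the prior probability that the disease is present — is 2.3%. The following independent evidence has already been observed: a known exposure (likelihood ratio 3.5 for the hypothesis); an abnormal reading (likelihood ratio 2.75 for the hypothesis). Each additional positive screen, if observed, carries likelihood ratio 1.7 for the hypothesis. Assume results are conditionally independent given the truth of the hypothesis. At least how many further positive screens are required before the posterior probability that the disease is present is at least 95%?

Prior odds = 0.023/0.977 = 23/977.
Combined Bayes factor of the evidence already in hand = 3.5 × 2.75 = 9.625.
Odds after that evidence = (23/977) × 9.625 = 1771/7816.
Target odds = 0.95/0.05 = 19.
Need 1.7ⁿ ≥ 19 ÷ (1771/7816) = 148504/1771.
1.7⁸ ≈69.7576 falls short of 148504/1771 but 1.7⁹ ≈118.588 reaches it, so n = 9.

9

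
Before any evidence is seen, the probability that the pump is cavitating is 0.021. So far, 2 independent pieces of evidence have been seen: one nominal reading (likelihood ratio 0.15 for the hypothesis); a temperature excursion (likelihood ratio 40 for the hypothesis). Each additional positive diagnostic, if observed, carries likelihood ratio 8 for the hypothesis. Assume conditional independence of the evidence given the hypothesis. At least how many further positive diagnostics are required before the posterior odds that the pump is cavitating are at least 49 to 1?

Prior odds = 0.021/0.979 = 21/979.
Combined Bayes factor of the evidence already in hand = 0.15 × 40 = 6.
Odds after that evidence = (21/979) × 6 = 126/979.
Target odds = 49.
Need 8ⁿ ≥ 49 ÷ (126/979) = 6853/18.
8² = 64 falls short of 6853/18 but 8³ = 512 reaches it, so n = 3.

3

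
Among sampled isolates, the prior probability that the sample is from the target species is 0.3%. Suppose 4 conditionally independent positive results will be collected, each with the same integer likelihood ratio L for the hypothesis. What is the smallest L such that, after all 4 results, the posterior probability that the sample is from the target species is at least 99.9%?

Prior odds = 0.003/0.997 = 3/997.
Target odds = 0.999/0.001 = 999.
Need L⁴ ≥ 999 ÷ (3/997) = 332001.
24⁴ = 331776 < 332001 ≤ 390625 = 25⁴, so L = 25.

25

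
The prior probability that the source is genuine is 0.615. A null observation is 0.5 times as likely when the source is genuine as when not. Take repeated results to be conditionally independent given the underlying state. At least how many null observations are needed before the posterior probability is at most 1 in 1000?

11

Prior odds: 0.615 ÷ 0.385 = 123/77.
Likelihood ratio per null observation = 0.5.
Target posterior odds = 0.001/0.999 = 1/999.
Require 0.5ⁿ ≤ 1/999 ÷ (123/77) = 77/122877.
0.5¹⁰ = 1/1024 is still above 77/122877 but 0.5¹¹ = 1/2048 is at or below it, so n = 11.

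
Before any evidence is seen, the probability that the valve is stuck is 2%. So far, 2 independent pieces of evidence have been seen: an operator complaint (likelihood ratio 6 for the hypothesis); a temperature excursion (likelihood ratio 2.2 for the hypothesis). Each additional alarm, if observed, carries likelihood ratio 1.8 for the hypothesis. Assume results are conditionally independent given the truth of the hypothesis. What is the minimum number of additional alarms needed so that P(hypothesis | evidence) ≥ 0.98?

Prior odds = 0.02/0.98 = 1/49.
Combined Bayes factor of the evidence already in hand = 6 × 2.2 = 13.2.
Odds after that evidence = (1/49) × 13.2 = 66/245.
Target odds = 0.98/0.02 = 49.
Need 1.8ⁿ ≥ 49 ÷ (66/245) = 12005/66.
1.8⁸ = 43046721/390625 falls short of 12005/66 but 1.8⁹ = 387420489/1953125 reaches it, so n = 9.

9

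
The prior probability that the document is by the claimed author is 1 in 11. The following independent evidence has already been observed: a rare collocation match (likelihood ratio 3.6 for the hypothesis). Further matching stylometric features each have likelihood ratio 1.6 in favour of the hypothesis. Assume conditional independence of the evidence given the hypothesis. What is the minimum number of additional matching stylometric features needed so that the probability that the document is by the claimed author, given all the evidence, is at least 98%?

11

Prior odds = (1/11)/(10/11) = 0.1.
Bayes factor of the evidence already in hand = 3.6.
Odds after that evidence = 0.1 × 3.6 = 0.36.
Target odds = 0.98/0.02 = 49.
Need 1.6ⁿ ≥ 49 ÷ 0.36 = 1225/9.
1.6¹⁰ ≈109.951 falls short of 1225/9 but 1.6¹¹ ≈175.922 reaches it, so n = 11.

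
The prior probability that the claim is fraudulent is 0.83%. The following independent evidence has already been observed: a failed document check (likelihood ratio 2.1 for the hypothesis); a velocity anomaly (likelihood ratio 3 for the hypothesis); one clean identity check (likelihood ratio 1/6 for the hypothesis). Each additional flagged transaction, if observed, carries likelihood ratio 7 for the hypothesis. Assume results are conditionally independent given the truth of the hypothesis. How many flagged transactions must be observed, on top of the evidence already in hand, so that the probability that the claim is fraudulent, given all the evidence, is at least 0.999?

Prior odds = 0.0083/0.9917 = 83/9917.
Combined Bayes factor of the evidence already in hand = 2.1 × 3 × (1/6) = 1.05.
Odds after that evidence = (83/9917) × 1.05 = 1743/198340.
Target odds = 0.999/0.001 = 999.
Need 7ⁿ ≥ 999 ÷ (1743/198340) = 66047220/581.
7⁵ = 16807 falls short of 66047220/581 but 7⁶ = 117649 reaches it, so n = 6.

6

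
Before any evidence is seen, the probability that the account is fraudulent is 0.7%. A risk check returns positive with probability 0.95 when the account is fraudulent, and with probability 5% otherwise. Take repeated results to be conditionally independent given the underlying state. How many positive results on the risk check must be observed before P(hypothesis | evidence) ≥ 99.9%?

Prior odds = 0.007/0.993 = 7/993.
Likelihood ratio of a positive result = 0.95/0.05 = 19.
Target odds: 0.999 ÷ 0.001 = 999.
Require 19ⁿ ≥ 999 ÷ (7/993) = 992007/7.
19⁴ = 130321 falls short of 992007/7 but 19⁵ = 2476099 reaches it, so n = 5.

5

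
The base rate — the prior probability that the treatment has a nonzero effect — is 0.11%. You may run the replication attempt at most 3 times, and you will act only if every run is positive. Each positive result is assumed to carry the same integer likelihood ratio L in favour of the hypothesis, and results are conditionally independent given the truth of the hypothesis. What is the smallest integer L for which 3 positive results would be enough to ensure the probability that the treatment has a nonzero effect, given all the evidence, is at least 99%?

Prior odds = 0.0011/0.9989 = 11/9989.
Target odds = 0.99/0.01 = 99.
Need L³ ≥ 99 ÷ (11/9989) = 89901.
44³ = 85184 < 89901 ≤ 91125 = 45³, so L = 45.

45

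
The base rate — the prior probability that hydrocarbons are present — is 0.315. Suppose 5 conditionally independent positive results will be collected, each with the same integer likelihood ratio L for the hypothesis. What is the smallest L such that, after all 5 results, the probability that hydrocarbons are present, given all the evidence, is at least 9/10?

Prior odds = 0.315/0.685 = 63/137.
Target odds = 0.9/0.1 = 9.
Need L⁵ ≥ 9 ÷ (63/137) = 137/7.
1⁵ = 1 < 137/7 ≤ 32 = 2⁵, so L = 2.

2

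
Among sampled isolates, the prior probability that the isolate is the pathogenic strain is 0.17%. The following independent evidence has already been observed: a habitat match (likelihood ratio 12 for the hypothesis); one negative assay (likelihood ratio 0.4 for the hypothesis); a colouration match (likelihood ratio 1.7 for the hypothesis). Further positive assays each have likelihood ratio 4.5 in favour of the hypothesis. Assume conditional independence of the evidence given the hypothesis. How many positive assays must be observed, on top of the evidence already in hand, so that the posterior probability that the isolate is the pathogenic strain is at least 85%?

4

Prior odds = 0.0017/0.9983 = 17/9983.
Combined Bayes factor of the evidence already in hand = 12 × 0.4 × 1.7 = 8.16.
Odds after that evidence = (17/9983) × 8.16 = 3468/249575.
Target odds = 0.85/0.15 = 17/3.
Need 4.5ⁿ ≥ 17/3 ÷ (3468/249575) = 249575/612.
4.5³ = 91.125 falls short of 249575/612 but 4.5⁴ = 410.0625 reaches it, so n = 4.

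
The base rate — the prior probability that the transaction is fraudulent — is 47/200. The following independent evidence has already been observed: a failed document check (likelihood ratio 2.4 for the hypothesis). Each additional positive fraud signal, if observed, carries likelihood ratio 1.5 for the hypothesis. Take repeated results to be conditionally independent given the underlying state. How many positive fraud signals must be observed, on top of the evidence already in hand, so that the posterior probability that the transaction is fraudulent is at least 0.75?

4

Prior odds = 0.235/0.765 = 47/153.
Bayes factor of the evidence already in hand = 2.4.
Odds after that evidence = (47/153) × 2.4 = 188/255.
Target odds = 0.75/0.25 = 3.
Need 1.5ⁿ ≥ 3 ÷ (188/255) = 765/188.
1.5³ = 3.375 falls short of 765/188 but 1.5⁴ = 5.0625 reaches it, so n = 4.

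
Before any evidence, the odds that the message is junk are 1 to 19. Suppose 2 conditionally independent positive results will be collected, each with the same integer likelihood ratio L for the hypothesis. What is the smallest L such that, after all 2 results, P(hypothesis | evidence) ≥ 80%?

Prior odds = 1/19.
Target odds = 0.8/0.2 = 4.
Need L² ≥ 4 ÷ (1/19) = 76.
8² = 64 < 76 ≤ 81 = 9², so L = 9.

9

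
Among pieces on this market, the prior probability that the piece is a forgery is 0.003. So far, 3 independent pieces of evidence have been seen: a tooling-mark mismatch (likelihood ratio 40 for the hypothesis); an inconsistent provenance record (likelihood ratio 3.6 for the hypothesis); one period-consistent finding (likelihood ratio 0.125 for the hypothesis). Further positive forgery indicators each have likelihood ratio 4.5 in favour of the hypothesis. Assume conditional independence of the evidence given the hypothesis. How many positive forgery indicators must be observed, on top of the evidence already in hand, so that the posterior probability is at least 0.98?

Prior odds = 0.003/0.997 = 3/997.
Combined Bayes factor of the evidence already in hand = 40 × 3.6 × 0.125 = 18.
Odds after that evidence = (3/997) × 18 = 54/997.
Target odds = 0.98/0.02 = 49.
Need 4.5ⁿ ≥ 49 ÷ (54/997) = 48853/54.
4.5⁴ = 410.0625 falls short of 48853/54 but 4.5⁵ = 1845.28125 reaches it, so n = 5.

5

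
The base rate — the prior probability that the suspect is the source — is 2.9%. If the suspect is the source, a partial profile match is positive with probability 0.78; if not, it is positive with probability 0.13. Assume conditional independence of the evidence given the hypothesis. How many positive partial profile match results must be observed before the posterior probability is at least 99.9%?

Prior odds = 0.029/0.971 = 29/971.
Likelihood ratio of a positive = 0.78/0.13 = 6.
Target posterior odds = 0.999/0.001 = 999.
Need (29/971) × 6ⁿ ≥ 999, i.e. 6ⁿ ≥ 970029/29.
6⁵ = 7776 falls short of 970029/29 but 6⁶ = 46656 reaches it, so n = 6.

6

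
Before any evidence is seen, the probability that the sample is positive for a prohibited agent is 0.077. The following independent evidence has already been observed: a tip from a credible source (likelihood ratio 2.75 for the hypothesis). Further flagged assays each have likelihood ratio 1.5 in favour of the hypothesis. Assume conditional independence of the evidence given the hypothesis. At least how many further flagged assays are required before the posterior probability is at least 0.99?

Prior odds = 0.077/0.923 = 77/923.
Bayes factor of the evidence already in hand = 2.75.
Odds after that evidence = (77/923) × 2.75 = 847/3692.
Target odds = 0.99/0.01 = 99.
Need 1.5ⁿ ≥ 99 ÷ (847/3692) = 33228/77.
1.5¹⁴ = 4782969/16384 falls short of 33228/77 but 1.5¹⁵ = 14348907/32768 reaches it, so n = 15.

15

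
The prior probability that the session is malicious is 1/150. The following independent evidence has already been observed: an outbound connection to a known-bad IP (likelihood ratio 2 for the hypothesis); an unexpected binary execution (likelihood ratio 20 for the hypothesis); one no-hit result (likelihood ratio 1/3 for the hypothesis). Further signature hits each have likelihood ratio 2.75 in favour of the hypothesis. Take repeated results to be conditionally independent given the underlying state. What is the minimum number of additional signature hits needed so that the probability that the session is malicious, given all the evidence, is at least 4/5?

Prior odds = (1/150)/(149/150) = 1/149.
Combined Bayes factor of the evidence already in hand = 2 × 20 × (1/3) = 40/3.
Odds after that evidence = (1/149) × 40/3 = 40/447.
Target odds = 0.8/0.2 = 4.
Need 2.75ⁿ ≥ 4 ÷ (40/447) = 44.7.
2.75³ = 20.796875 falls short of 44.7 but 2.75⁴ = 57.19140625 reaches it, so n = 4.

4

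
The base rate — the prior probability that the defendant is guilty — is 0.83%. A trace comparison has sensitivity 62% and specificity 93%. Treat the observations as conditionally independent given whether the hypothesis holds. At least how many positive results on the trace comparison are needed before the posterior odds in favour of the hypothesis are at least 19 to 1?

4

Prior odds = 0.0083/0.9917 = 83/9917.
False-positive rate = 1 − 0.93 = 0.07; likelihood ratio of a positive = 0.62/0.07 = 62/7.
Target odds = 19.
Need (83/9917) × (62/7)ⁿ ≥ 19, i.e. (62/7)ⁿ ≥ 188423/83.
(62/7)³ = 238328/343 falls short of 188423/83 but (62/7)⁴ = 14776336/2401 reaches it, so n = 4.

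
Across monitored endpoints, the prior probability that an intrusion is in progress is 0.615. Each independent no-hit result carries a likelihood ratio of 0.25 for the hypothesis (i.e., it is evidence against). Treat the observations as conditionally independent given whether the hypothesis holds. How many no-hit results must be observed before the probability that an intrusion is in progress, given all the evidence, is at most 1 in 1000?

Prior odds = 0.615/0.385 = 123/77.
Likelihood ratio per no-hit result = 0.25.
Target posterior odds = 0.001/0.999 = 1/999.
Require 0.25ⁿ ≤ 1/999 ÷ (123/77) = 77/122877.
0.25⁵ = 1/1024 is still above 77/122877 but 0.25⁶ = 1/4096 is at or below it, so n = 6.

6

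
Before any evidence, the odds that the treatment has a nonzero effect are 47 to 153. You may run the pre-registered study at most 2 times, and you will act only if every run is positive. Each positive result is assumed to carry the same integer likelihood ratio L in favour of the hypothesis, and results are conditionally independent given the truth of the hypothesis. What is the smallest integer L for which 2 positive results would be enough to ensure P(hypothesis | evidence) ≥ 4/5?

Prior odds = 47/153.
Target odds = 0.8/0.2 = 4.
Need L² ≥ 4 ÷ (47/153) = 612/47.
3² = 9 < 612/47 ≤ 16 = 4², so L = 4.

4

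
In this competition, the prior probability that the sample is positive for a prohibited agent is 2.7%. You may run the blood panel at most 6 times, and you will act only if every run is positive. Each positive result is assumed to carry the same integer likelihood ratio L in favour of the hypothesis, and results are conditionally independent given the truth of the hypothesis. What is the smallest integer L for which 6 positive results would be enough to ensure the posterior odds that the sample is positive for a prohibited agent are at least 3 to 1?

3

Prior odds = 0.027/0.973 = 27/973.
Target odds = 3.
Need L⁶ ≥ 3 ÷ (27/973) = 973/9.
2⁶ = 64 < 973/9 ≤ 729 = 3⁶, so L = 3.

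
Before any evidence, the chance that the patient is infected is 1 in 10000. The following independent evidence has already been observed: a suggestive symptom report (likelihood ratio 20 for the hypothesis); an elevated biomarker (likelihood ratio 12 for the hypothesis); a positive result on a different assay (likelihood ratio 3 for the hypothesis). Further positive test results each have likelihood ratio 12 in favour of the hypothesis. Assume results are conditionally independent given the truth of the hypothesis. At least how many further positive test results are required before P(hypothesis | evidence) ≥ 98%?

3

Prior odds = 0.0001/0.9999 = 1/9999.
Combined Bayes factor of the evidence already in hand = 20 × 12 × 3 = 720.
Odds after that evidence = (1/9999) × 720 = 80/1111.
Target odds = 0.98/0.02 = 49.
Need 12ⁿ ≥ 49 ÷ (80/1111) = 680.4875.
12² = 144 falls short of 680.4875 but 12³ = 1728 reaches it, so n = 3.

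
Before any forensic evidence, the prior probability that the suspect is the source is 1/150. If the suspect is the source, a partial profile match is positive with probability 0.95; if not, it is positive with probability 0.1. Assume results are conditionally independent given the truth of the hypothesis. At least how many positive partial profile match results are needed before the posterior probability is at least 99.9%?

6

Prior odds = (1/150)/(149/150) = 1/149.
Likelihood ratio of a positive = 0.95/0.1 = 9.5.
Target posterior odds = 0.999/0.001 = 999.
Need (1/149) × 9.5ⁿ ≥ 999, i.e. 9.5ⁿ ≥ 148851.
9.5⁵ = 77378.09375 falls short of 148851 but 9.5⁶ = 47045881/64 reaches it, so n = 6.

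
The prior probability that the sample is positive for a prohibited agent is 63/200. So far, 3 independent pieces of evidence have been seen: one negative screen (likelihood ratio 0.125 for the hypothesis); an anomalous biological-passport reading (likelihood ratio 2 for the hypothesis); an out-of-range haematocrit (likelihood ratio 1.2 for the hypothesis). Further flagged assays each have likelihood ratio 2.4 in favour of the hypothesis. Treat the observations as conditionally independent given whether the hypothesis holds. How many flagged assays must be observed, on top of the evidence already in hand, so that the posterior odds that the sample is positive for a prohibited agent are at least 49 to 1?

Prior odds = 0.315/0.685 = 63/137.
Combined Bayes factor of the evidence already in hand = 0.125 × 2 × 1.2 = 0.3.
Odds after that evidence = (63/137) × 0.3 = 189/1370.
Target odds = 49.
Need 2.4ⁿ ≥ 49 ÷ (189/1370) = 9590/27.
2.4⁶ = 2985984/15625 falls short of 9590/27 but 2.4⁷ = 35831808/78125 reaches it, so n = 7.

7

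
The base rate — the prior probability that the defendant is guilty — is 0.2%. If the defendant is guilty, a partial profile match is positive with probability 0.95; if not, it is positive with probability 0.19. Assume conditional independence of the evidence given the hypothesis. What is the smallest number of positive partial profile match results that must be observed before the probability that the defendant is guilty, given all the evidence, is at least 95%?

Prior odds: 0.002 ÷ 0.998 = 1/499.
Likelihood ratio of a positive = 0.95/0.19 = 5.
Target posterior odds = 0.95/0.05 = 19.
Require 5ⁿ ≥ 19 ÷ (1/499) = 9481.
5⁵ = 3125 falls short of 9481 but 5⁶ = 15625 reaches it, so n = 6.

6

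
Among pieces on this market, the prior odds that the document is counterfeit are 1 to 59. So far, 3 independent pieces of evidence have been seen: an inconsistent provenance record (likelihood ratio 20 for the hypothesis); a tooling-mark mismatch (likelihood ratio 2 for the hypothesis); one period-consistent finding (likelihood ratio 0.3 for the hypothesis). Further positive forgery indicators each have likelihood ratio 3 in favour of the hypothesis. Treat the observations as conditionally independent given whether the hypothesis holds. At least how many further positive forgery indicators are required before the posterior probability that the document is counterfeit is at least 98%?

Prior odds = 1/59.
Combined Bayes factor of the evidence already in hand = 20 × 2 × 0.3 = 12.
Odds after that evidence = (1/59) × 12 = 12/59.
Target odds = 0.98/0.02 = 49.
Need 3ⁿ ≥ 49 ÷ (12/59) = 2891/12.
3⁴ = 81 falls short of 2891/12 but 3⁵ = 243 reaches it, so n = 5.

5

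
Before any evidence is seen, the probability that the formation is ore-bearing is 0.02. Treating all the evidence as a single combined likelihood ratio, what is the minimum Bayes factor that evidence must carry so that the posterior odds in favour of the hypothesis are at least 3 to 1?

Prior odds = 0.02/0.98 = 1/49.
Target odds = 3.
Required Bayes factor = 3 ÷ (1/49) = 147.

147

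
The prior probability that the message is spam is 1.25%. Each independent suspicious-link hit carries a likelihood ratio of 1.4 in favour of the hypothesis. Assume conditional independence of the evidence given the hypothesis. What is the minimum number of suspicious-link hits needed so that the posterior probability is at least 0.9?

Prior odds: 0.0125 ÷ 0.9875 = 1/79.
Likelihood ratio per suspicious-link hit = 1.4.
Target posterior odds = 0.9/0.1 = 9.
Require 1.4ⁿ ≥ 9 ÷ (1/79) = 711.
1.4¹⁹ ≈597.63 falls short of 711 but 1.4²⁰ ≈836.683 reaches it, so n = 20.

20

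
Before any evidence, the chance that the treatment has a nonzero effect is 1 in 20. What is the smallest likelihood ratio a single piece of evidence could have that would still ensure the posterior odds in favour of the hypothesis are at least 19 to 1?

361

Prior odds = 0.05/0.95 = 1/19.
Target odds = 19.
Required Bayes factor = 19 ÷ (1/19) = 361.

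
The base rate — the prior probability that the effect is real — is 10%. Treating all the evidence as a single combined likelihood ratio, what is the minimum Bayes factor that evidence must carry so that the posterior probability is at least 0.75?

27

Prior odds = 0.1/0.9 = 1/9.
Target odds = 0.75/0.25 = 3.
Required Bayes factor = 3 ÷ (1/9) = 27.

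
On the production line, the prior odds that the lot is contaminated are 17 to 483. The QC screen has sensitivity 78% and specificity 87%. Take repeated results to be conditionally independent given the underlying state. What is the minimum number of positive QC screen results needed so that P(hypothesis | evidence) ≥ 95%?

Prior odds = 17/483.
False-positive rate = 1 − 0.87 = 0.13; likelihood ratio of a positive = 0.78/0.13 = 6.
Target odds: 0.95 ÷ 0.05 = 19.
Require 6ⁿ ≥ 19 ÷ (17/483) = 9177/17.
6³ = 216 falls short of 9177/17 but 6⁴ = 1296 reaches it, so n = 4.

4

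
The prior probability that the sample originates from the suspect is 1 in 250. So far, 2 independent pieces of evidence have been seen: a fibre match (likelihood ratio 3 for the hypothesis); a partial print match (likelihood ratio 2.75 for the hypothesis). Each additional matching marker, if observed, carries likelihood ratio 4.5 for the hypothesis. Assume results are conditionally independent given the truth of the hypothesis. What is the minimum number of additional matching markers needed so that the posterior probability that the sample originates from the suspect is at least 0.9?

4

Prior odds = 0.004/0.996 = 1/249.
Combined Bayes factor of the evidence already in hand = 3 × 2.75 = 8.25.
Odds after that evidence = (1/249) × 8.25 = 11/332.
Target odds = 0.9/0.1 = 9.
Need 4.5ⁿ ≥ 9 ÷ (11/332) = 2988/11.
4.5³ = 91.125 falls short of 2988/11 but 4.5⁴ = 410.0625 reaches it, so n = 4.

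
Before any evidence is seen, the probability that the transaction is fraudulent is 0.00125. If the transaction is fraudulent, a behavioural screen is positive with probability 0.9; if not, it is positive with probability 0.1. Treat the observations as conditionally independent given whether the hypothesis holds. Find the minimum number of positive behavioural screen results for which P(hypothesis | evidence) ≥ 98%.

Prior odds = 0.00125/0.99875 = 1/799.
Likelihood ratio of a positive = 0.9/0.1 = 9.
Target posterior odds = 0.98/0.02 = 49.
Need (1/799) × 9ⁿ ≥ 49, i.e. 9ⁿ ≥ 39151.
9⁴ = 6561 falls short of 39151 but 9⁵ = 59049 reaches it, so n = 5.

5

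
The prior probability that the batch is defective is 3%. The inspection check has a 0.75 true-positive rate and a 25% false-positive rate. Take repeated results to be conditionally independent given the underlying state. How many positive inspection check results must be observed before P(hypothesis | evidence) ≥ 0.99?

8

Prior odds: 0.03 ÷ 0.97 = 3/97.
Likelihood ratio of a positive result = 0.75/0.25 = 3.
Target odds: 0.99 ÷ 0.01 = 99.
Need (3/97) × 3ⁿ ≥ 99, i.e. 3ⁿ ≥ 3201.
3⁷ = 2187 falls short of 3201 but 3⁸ = 6561 reaches it, so n = 8.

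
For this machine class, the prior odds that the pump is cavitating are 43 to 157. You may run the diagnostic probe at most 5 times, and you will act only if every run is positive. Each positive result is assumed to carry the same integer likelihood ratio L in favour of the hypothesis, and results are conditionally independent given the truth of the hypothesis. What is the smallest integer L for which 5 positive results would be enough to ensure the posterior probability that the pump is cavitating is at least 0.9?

Prior odds = 43/157.
Target odds = 0.9/0.1 = 9.
Need L⁵ ≥ 9 ÷ (43/157) = 1413/43.
2⁵ = 32 < 1413/43 ≤ 243 = 3⁵, so L = 3.

3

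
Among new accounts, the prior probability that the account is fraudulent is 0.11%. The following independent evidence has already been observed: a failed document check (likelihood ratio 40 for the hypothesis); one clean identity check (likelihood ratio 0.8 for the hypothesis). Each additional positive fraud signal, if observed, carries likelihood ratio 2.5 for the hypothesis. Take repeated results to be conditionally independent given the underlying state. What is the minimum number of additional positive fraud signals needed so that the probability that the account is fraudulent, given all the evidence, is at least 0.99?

9

Prior odds = 0.0011/0.9989 = 11/9989.
Combined Bayes factor of the evidence already in hand = 40 × 0.8 = 32.
Odds after that evidence = (11/9989) × 32 = 352/9989.
Target odds = 0.99/0.01 = 99.
Need 2.5ⁿ ≥ 99 ÷ (352/9989) = 2809.40625.
2.5⁸ = 390625/256 falls short of 2809.40625 but 2.5⁹ = 1953125/512 reaches it, so n = 9.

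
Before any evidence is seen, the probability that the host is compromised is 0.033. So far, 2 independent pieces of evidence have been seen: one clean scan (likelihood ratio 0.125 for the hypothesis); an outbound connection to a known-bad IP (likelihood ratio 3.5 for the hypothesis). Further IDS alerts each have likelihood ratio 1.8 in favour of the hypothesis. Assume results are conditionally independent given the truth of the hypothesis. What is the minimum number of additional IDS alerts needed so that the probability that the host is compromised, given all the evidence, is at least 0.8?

10

Prior odds = 0.033/0.967 = 33/967.
Combined Bayes factor of the evidence already in hand = 0.125 × 3.5 = 0.4375.
Odds after that evidence = (33/967) × 0.4375 = 231/15472.
Target odds = 0.8/0.2 = 4.
Need 1.8ⁿ ≥ 4 ÷ (231/15472) = 61888/231.
1.8⁹ = 387420489/1953125 falls short of 61888/231 but 1.8¹⁰ ≈357.047 reaches it, so n = 10.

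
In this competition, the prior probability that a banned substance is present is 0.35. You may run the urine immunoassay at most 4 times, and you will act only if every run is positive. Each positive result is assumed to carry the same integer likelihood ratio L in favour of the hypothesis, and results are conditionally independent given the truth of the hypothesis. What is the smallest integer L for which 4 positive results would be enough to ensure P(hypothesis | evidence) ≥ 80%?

2

Prior odds = 0.35/0.65 = 7/13.
Target odds = 0.8/0.2 = 4.
Need L⁴ ≥ 4 ÷ (7/13) = 52/7.
1⁴ = 1 < 52/7 ≤ 16 = 2⁴, so L = 2.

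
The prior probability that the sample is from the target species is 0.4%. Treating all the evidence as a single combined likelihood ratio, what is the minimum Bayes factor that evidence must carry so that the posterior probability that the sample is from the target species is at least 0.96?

Prior odds = 0.004/0.996 = 1/249.
Target odds = 0.96/0.04 = 24.
Required Bayes factor = 24 ÷ (1/249) = 5976.

5976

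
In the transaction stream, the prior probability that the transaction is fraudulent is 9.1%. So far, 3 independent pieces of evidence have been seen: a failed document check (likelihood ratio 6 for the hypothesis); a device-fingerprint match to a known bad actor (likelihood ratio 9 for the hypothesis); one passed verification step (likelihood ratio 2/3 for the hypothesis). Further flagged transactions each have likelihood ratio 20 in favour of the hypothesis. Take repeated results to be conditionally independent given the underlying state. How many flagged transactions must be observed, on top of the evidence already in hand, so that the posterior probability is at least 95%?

1

Prior odds = 0.091/0.909 = 91/909.
Combined Bayes factor of the evidence already in hand = 6 × 9 × (2/3) = 36.
Odds after that evidence = (91/909) × 36 = 364/101.
Target odds = 0.95/0.05 = 19.
Need 20ⁿ ≥ 19 ÷ (364/101) = 1919/364.
20¹ = 20, which meets the required 1919/364; so n = 1.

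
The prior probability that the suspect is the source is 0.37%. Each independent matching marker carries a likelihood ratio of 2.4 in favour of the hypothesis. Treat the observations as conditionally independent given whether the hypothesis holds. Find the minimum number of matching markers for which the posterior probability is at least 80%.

Prior odds: 0.0037 ÷ 0.9963 = 37/9963.
Likelihood ratio per matching marker = 2.4.
Target posterior odds = 0.8/0.2 = 4.
Need (37/9963) × 2.4ⁿ ≥ 4, i.e. 2.4ⁿ ≥ 39852/37.
2.4⁷ = 35831808/78125 falls short of 39852/37 but 2.4⁸ = 429981696/390625 reaches it, so n = 8.

8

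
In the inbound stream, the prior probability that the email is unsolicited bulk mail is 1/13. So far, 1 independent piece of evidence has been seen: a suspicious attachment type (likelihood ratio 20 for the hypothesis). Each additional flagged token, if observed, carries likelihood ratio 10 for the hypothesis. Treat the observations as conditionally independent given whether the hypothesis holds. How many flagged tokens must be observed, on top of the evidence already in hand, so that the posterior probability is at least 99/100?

Prior odds = (1/13)/(12/13) = 1/12.
Bayes factor of the evidence already in hand = 20.
Odds after that evidence = (1/12) × 20 = 5/3.
Target odds = 0.99/0.01 = 99.
Need 10ⁿ ≥ 99 ÷ (5/3) = 59.4.
10¹ = 10 falls short of 59.4 but 10² = 100 reaches it, so n = 2.

2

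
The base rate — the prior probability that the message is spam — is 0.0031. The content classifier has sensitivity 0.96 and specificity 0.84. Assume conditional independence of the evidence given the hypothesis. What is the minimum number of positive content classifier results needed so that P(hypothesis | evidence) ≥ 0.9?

5

Prior odds: 0.0031 ÷ 0.9969 = 31/9969.
False-positive rate = 1 − 0.84 = 0.16; likelihood ratio of a positive = 0.96/0.16 = 6.
Target posterior odds = 0.9/0.1 = 9.
Need (31/9969) × 6ⁿ ≥ 9, i.e. 6ⁿ ≥ 89721/31.
6⁴ = 1296 falls short of 89721/31 but 6⁵ = 7776 reaches it, so n = 5.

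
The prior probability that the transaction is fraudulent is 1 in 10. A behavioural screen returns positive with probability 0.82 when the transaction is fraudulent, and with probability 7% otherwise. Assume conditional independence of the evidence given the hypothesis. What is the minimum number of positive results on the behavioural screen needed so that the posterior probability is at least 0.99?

Prior odds = 0.1/0.9 = 1/9.
Likelihood ratio of a positive result = 0.82/0.07 = 82/7.
Target odds: 0.99 ÷ 0.01 = 99.
Require (82/7)ⁿ ≥ 99 ÷ (1/9) = 891.
(82/7)² = 6724/49 falls short of 891 but (82/7)³ = 551368/343 reaches it, so n = 3.

3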